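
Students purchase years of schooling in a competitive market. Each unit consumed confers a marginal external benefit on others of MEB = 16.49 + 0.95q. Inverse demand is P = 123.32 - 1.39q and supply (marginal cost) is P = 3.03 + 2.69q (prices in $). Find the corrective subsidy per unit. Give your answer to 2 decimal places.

subsidy = $58.00 per unit

Social marginal benefit = demand + MEB = 139.81 - 0.44q.
Set SMB = MC: 139.81 - 0.44q = 3.03 + 2.69q → q* = 43.6997.
The Pigouvian subsidy equals MEB at q*: 16.49 + 0.95×43.6997 = 58.0047.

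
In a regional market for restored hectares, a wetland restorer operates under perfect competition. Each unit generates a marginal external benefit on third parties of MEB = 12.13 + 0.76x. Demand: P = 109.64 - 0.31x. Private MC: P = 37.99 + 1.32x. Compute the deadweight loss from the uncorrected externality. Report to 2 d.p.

DWL = 1191.75

Market equilibrium (private): 37.99 + 1.32x = 109.64 - 0.31x → x_m = 43.9571.
Social marginal cost = private MC − MEB = 25.86 + 0.56x.
Set SMC = demand: 25.86 + 0.56x = 109.64 - 0.31x → x* = 96.2989.
The welfare-loss triangle has base |x_m − x*| and height MEB(x_m) (the vertical gap between SMC and demand is zero at x* and MEB at x_m).
DWL = ½ × 52.3418 × 45.5374 = 1191.7547.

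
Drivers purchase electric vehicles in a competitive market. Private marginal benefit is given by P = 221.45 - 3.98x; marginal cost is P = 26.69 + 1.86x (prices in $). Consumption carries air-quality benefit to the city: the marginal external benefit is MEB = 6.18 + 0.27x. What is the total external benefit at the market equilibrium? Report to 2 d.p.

Market equilibrium (private): 26.69 + 1.86x = 221.45 - 3.98x → x_m = 33.3493.
Total external benefit = ∫₀^{x_m} (6.18 + 0.27x) dx = 6.18×33.3493 + ½×0.27×33.3493² = 356.2424.

$356.24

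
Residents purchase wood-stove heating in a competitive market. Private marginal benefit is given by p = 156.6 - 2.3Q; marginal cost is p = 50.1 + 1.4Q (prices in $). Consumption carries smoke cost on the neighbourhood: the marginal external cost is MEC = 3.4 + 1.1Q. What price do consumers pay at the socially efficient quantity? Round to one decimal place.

Social marginal benefit = demand − MEC = 153.2 - 3.4Q.
Set SMB = MC: 153.2 - 3.4Q = 50.1 + 1.4Q → Q* = 21.4792.
Consumer price on the demand curve at Q*: 156.6 − 2.3×21.4792 = 107.1978.

P = $107.2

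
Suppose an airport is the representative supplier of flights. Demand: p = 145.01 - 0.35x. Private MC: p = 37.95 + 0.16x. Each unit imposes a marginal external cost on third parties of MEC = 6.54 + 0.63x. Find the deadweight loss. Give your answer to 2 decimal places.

DWL = 8448.61

Market equilibrium (private): 37.95 + 0.16x = 145.01 - 0.35x → x_m = 209.9216.
Social marginal cost = private MC + MEC = 44.49 + 0.79x.
Set SMC = demand: 44.49 + 0.79x = 145.01 - 0.35x → x* = 88.1754.
Height of the DWL triangle at x_m is SMC(x_m) − demand(x_m) = MEC(x_m) = 138.7906.
DWL = ½ × 121.7462 × 138.7906 = 8448.6141.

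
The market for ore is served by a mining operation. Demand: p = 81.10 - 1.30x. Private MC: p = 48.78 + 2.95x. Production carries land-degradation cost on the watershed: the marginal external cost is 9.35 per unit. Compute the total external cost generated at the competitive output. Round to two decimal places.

71.10

Market equilibrium (private): 48.78 + 2.95x = 81.10 - 1.30x → x_m = 7.6047.
Total external cost = MEC × x_m = 9.35 × 7.6047 = 71.1039.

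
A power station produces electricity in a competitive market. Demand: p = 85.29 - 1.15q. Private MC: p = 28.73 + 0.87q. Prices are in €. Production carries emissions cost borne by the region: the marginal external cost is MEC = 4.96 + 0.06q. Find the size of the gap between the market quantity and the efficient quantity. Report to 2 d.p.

Market equilibrium (private): 28.73 + 0.87q = 85.29 - 1.15q → q_m = 28.0000.
Social marginal cost = private MC + MEC = 33.69 + 0.93q.
Set SMC = demand: 33.69 + 0.93q = 85.29 - 1.15q → q* = 24.8077.
Gap = |28.0000 − 24.8077| = 3.1923.

3.19 units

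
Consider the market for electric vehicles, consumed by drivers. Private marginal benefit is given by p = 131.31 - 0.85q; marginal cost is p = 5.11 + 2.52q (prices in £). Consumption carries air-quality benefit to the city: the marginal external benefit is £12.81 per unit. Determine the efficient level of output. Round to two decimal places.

Social marginal benefit = demand + MEB = 144.12 - 0.85q.
Set SMB = MC: 144.12 - 0.85q = 5.11 + 2.52q → q* = 41.2493.

q* = 41.25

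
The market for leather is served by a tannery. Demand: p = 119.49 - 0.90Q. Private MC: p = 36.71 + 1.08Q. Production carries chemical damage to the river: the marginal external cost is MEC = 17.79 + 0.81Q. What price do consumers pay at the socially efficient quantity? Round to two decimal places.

P = 98.53

Social marginal cost = private MC + MEC = 54.50 + 1.89Q.
Set SMC = demand: 54.50 + 1.89Q = 119.49 - 0.90Q → Q* = 23.2939.
Consumer price on the demand curve at Q*: 119.49 − 0.90×23.2939 = 98.5255.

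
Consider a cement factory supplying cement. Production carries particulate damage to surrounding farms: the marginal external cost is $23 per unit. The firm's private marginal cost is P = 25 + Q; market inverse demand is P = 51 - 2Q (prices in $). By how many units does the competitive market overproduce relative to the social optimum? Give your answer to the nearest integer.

8 units

Market equilibrium (private): 25 + Q = 51 - 2Q → Q_m = 8.6667.
Social marginal cost = private MC + MEC = 48 + Q.
Set SMC = demand: 48 + Q = 51 - 2Q → Q* = 1.0000.
Gap = |8.6667 − 1.0000| = 7.6667.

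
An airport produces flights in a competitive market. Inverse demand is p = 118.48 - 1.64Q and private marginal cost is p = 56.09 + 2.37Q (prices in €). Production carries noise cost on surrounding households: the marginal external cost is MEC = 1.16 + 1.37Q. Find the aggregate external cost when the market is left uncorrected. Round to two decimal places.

€183.87

Market equilibrium (private): 56.09 + 2.37Q = 118.48 - 1.64Q → Q_m = 15.5586.
Total external cost = ∫₀^{Q_m} (1.16 + 1.37Q) dQ = 1.16×15.5586 + ½×1.37×15.5586² = 183.8659.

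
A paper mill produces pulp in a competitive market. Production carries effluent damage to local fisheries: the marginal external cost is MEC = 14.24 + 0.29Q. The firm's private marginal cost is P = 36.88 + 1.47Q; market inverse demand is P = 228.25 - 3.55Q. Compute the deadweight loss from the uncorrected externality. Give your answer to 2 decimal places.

DWL = 60.25

Market equilibrium (private): 36.88 + 1.47Q = 228.25 - 3.55Q → Q_m = 38.1215.
Social marginal cost = private MC + MEC = 51.12 + 1.76Q.
Set SMC = demand: 51.12 + 1.76Q = 228.25 - 3.55Q → Q* = 33.3578.
Height of the DWL triangle at Q_m is SMC(Q_m) − demand(Q_m) = MEC(Q_m) = 25.2952.
DWL = ½ × 4.7637 × 25.2952 = 60.2494.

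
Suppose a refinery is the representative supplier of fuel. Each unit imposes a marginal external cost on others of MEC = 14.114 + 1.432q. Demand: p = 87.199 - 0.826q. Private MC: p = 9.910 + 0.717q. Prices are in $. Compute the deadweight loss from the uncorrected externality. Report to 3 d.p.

DWL = $1238.491

Market equilibrium (private): 9.910 + 0.717q = 87.199 - 0.826q → q_m = 50.0901.
Social marginal cost = private MC + MEC = 24.024 + 2.149q.
Set SMC = demand: 24.024 + 2.149q = 87.199 - 0.826q → q* = 21.2353.
The loss is the area between SMC and demand from q* to q_m; with linear curves that's a triangle of height MEC(q_m).
DWL = ½ × 28.8548 × 85.8430 = 1238.4913.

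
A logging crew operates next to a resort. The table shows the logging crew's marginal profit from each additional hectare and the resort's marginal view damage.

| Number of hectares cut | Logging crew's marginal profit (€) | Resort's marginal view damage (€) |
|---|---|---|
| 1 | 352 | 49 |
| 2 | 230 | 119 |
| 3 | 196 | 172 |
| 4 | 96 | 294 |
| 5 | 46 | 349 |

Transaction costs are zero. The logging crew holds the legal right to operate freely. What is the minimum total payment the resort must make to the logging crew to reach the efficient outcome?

Left alone the logging crew would choose level 5 (marginal profit stays positive).
Efficient level: k* = 3 (marginal profit ≥ marginal view damage through 3).
The resort must at least cover the logging crew's forgone profit from cutting 5→3: 96 + 46 = 142.

€142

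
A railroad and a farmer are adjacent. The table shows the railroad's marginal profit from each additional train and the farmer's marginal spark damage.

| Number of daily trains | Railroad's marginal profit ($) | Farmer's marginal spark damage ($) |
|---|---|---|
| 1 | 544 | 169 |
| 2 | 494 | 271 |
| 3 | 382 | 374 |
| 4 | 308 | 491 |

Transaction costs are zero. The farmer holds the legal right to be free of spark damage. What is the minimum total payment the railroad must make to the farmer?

$814

Efficient level: marginal profit ≥ marginal spark damage through level 3, so k* = 3.
With the farmer holding the right, the railroad must at least compensate total damage at k*: 169 + 271 + 374 = 814.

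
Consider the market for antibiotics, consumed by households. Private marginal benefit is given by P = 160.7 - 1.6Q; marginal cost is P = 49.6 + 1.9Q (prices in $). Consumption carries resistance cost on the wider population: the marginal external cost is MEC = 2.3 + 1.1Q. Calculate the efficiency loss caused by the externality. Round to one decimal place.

DWL = $150.6

Market equilibrium (private): 49.6 + 1.9Q = 160.7 - 1.6Q → Q_m = 31.7429.
Social marginal benefit = demand − MEC = 158.4 - 2.7Q.
Set SMB = MC: 158.4 - 2.7Q = 49.6 + 1.9Q → Q* = 23.6522.
Between Q* and Q_m the wedge MC − SMB runs linearly from 0 to MEC(Q_m), so the loss is a triangle.
DWL = ½ × 8.0907 × 37.2171 = 150.5562.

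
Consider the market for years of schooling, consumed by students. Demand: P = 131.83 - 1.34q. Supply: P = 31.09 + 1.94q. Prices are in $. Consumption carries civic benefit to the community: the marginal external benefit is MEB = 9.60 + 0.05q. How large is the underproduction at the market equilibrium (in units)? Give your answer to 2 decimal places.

3.45 units

Market equilibrium (private): 31.09 + 1.94q = 131.83 - 1.34q → q_m = 30.7134.
Social marginal benefit = demand + MEB = 141.43 - 1.29q.
Set SMB = MC: 141.43 - 1.29q = 31.09 + 1.94q → q* = 34.1610.
Gap = |30.7134 − 34.1610| = 3.4476.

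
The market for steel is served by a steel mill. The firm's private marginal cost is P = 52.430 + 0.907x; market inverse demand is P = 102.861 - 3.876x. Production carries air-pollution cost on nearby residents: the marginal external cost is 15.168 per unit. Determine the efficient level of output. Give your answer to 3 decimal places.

x* = 7.373

Social marginal cost = private MC + MEC = 67.598 + 0.907x.
Set SMC = demand: 67.598 + 0.907x = 102.861 - 3.876x → x* = 7.3726.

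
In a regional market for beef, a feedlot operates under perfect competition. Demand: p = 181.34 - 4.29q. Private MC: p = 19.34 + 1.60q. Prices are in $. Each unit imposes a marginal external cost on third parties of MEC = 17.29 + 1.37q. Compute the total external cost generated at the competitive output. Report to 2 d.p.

Market equilibrium (private): 19.34 + 1.60q = 181.34 - 4.29q → q_m = 27.5042.
Total external cost = ∫₀^{q_m} (17.29 + 1.37q) dq = 17.29×27.5042 + ½×1.37×27.5042² = 993.7371.

$993.74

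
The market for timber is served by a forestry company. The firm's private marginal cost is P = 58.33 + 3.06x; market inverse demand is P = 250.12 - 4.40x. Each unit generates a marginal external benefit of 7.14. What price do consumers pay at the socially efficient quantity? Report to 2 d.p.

P = 132.79

Social marginal cost = private MC − MEB = 51.19 + 3.06x.
Set SMC = demand: 51.19 + 3.06x = 250.12 - 4.40x → x* = 26.6662.
Consumer price on the demand curve at x*: 250.12 − 4.40×26.6662 = 132.7887.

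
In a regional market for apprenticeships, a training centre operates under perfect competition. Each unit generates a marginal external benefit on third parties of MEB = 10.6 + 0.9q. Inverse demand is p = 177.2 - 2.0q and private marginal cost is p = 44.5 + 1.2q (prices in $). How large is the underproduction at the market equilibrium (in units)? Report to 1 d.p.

20.8 units

Market equilibrium (private): 44.5 + 1.2q = 177.2 - 2.0q → q_m = 41.4688.
Social marginal cost = private MC − MEB = 33.9 + 0.3q.
Set SMC = demand: 33.9 + 0.3q = 177.2 - 2.0q → q* = 62.3043.
Gap = |41.4688 − 62.3043| = 20.8355.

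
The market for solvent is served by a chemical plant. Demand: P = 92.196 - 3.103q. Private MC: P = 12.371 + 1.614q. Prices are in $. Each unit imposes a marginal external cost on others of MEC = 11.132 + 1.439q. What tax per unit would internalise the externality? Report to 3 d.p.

Social marginal cost = private MC + MEC = 23.503 + 3.053q.
Set SMC = demand: 23.503 + 3.053q = 92.196 - 3.103q → q* = 11.1587.
The Pigouvian tax equals MEC at q*: 11.132 + 1.439×11.1587 = 27.1894.

tax = $27.189 per unit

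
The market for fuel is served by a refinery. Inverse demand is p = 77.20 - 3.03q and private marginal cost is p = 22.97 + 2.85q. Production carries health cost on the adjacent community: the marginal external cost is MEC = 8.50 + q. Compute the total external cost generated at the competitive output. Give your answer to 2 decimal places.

Market equilibrium (private): 22.97 + 2.85q = 77.20 - 3.03q → q_m = 9.2228.
Total external cost = ∫₀^{q_m} (8.50 + 1.00q) dq = 8.50×9.2228 + ½×1.00×9.2228² = 120.9238.

120.92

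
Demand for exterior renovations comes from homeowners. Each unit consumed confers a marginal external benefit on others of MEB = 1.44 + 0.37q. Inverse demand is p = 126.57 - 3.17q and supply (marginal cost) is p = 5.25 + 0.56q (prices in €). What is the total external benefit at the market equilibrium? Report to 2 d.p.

Market equilibrium (private): 5.25 + 0.56q = 126.57 - 3.17q → q_m = 32.5255.
Total external benefit = ∫₀^{q_m} (1.44 + 0.37q) dq = 1.44×32.5255 + ½×0.37×32.5255² = 242.5497.

€242.55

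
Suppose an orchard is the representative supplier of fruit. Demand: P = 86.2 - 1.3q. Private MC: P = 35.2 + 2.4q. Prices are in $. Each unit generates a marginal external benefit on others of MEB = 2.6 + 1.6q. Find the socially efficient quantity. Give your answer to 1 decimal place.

Social marginal cost = private MC − MEB = 32.6 + 0.8q.
Set SMC = demand: 32.6 + 0.8q = 86.2 - 1.3q → q* = 25.5238.

q* = 25.5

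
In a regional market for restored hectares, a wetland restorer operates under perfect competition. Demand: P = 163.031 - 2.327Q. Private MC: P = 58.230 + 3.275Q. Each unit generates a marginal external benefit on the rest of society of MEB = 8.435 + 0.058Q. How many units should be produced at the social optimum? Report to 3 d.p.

Social marginal cost = private MC − MEB = 49.795 + 3.217Q.
Set SMC = demand: 49.795 + 3.217Q = 163.031 - 2.327Q → Q* = 20.4250.

Q* = 20.425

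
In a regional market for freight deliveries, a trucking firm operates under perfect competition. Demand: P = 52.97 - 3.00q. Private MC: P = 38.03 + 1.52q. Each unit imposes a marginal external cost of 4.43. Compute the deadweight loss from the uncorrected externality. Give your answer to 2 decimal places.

DWL = 2.17

Market equilibrium (private): 38.03 + 1.52q = 52.97 - 3.00q → q_m = 3.3053.
Social marginal cost = private MC + MEC = 42.46 + 1.52q.
Set SMC = demand: 42.46 + 1.52q = 52.97 - 3.00q → q* = 2.3252.
The welfare-loss triangle has base |q_m − q*| and height MEC(q_m) (the vertical gap between SMC and demand is zero at q* and MEC at q_m).
DWL = ½ × 0.9801 × 4.4300 = 2.1709.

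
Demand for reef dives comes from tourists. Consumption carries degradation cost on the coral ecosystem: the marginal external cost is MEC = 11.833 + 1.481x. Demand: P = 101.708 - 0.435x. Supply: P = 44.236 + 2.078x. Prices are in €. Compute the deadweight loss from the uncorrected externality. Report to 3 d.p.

DWL = €261.491

Market equilibrium (private): 44.236 + 2.078x = 101.708 - 0.435x → x_m = 22.8699.
Social marginal benefit = demand − MEC = 89.875 - 1.916x.
Set SMB = MC: 89.875 - 1.916x = 44.236 + 2.078x → x* = 11.4269.
The welfare-loss triangle has base |x_m − x*| and height MEC(x_m) (the vertical gap between SMB and MC is zero at x* and MEC at x_m).
DWL = ½ × 11.4430 × 45.7033 = 261.4914.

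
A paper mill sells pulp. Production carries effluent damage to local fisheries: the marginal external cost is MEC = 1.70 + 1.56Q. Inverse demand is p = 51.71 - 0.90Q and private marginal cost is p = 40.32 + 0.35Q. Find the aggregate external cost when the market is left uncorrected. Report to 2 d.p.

Market equilibrium (private): 40.32 + 0.35Q = 51.71 - 0.90Q → Q_m = 9.1120.
Total external cost = ∫₀^{Q_m} (1.70 + 1.56Q) dQ = 1.70×9.1120 + ½×1.56×9.1120² = 80.2527.

80.25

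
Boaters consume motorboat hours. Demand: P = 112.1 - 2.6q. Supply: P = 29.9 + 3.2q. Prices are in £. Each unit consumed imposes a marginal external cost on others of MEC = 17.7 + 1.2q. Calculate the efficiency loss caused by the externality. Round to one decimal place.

DWL = £86.0

Market equilibrium (private): 29.9 + 3.2q = 112.1 - 2.6q → q_m = 14.1724.
Social marginal benefit = demand − MEC = 94.4 - 3.8q.
Set SMB = MC: 94.4 - 3.8q = 29.9 + 3.2q → q* = 9.2143.
The welfare-loss triangle has base |q_m − q*| and height MEC(q_m) (the vertical gap between SMB and MC is zero at q* and MEC at q_m).
DWL = ½ × 4.9581 × 34.7069 = 86.0401.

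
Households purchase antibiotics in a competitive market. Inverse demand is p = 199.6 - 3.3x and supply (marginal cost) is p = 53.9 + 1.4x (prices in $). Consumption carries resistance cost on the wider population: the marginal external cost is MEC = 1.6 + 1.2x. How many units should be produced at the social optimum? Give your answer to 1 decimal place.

Social marginal benefit = demand − MEC = 198.0 - 4.5x.
Set SMB = MC: 198.0 - 4.5x = 53.9 + 1.4x → x* = 24.4237.

x* = 24.4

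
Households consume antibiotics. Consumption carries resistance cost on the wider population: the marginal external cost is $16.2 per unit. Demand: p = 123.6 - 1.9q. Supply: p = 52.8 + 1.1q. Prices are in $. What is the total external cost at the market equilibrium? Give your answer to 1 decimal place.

$382.3

Market equilibrium (private): 52.8 + 1.1q = 123.6 - 1.9q → q_m = 23.6000.
Total external cost = MEC × q_m = 16.2 × 23.6000 = 382.3200.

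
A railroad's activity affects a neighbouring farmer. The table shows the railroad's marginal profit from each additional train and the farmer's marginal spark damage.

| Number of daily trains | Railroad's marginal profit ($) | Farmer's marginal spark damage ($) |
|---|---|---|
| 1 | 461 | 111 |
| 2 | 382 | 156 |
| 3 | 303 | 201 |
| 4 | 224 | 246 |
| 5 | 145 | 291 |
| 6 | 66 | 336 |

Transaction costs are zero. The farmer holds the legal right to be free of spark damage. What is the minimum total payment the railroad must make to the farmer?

$468

Efficient level: marginal profit ≥ marginal spark damage through level 3, so k* = 3.
With the farmer holding the right, the railroad must at least compensate total damage at k*: 111 + 156 + 201 = 468.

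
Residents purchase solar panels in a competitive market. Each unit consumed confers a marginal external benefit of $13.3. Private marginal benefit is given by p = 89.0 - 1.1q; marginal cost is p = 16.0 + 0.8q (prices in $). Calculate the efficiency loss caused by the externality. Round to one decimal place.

Market equilibrium (private): 16.0 + 0.8q = 89.0 - 1.1q → q_m = 38.4211.
Social marginal benefit = demand + MEB = 102.3 - 1.1q.
Set SMB = MC: 102.3 - 1.1q = 16.0 + 0.8q → q* = 45.4211.
The welfare-loss triangle has base |q_m − q*| and height MEB(q_m) (the vertical gap between SMB and MC is zero at q* and MEB at q_m).
DWL = ½ × 7.0000 × 13.3000 = 46.5500.

DWL = $46.6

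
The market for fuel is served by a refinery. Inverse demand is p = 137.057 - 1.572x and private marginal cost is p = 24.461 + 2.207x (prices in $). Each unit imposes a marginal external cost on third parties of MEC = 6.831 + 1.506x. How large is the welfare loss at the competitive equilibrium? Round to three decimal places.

Market equilibrium (private): 24.461 + 2.207x = 137.057 - 1.572x → x_m = 29.7952.
Social marginal cost = private MC + MEC = 31.292 + 3.713x.
Set SMC = demand: 31.292 + 3.713x = 137.057 - 1.572x → x* = 20.0123.
The welfare-loss triangle has base |x_m − x*| and height MEC(x_m) (the vertical gap between SMC and demand is zero at x* and MEC at x_m).
DWL = ½ × 9.7829 × 51.7025 = 252.9002.

DWL = $252.900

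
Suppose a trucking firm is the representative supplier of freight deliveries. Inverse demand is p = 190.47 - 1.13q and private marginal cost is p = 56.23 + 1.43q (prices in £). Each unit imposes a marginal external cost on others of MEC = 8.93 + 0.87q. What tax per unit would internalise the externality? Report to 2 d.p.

Social marginal cost = private MC + MEC = 65.16 + 2.30q.
Set SMC = demand: 65.16 + 2.30q = 190.47 - 1.13q → q* = 36.5335.
The Pigouvian tax equals MEC at q*: 8.93 + 0.87×36.5335 = 40.7141.

tax = £40.71 per unit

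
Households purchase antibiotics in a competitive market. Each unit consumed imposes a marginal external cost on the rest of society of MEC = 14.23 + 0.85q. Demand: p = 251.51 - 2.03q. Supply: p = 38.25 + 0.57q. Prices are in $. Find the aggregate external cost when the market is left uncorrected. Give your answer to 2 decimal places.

$4026.50

Market equilibrium (private): 38.25 + 0.57q = 251.51 - 2.03q → q_m = 82.0231.
Total external cost = ∫₀^{q_m} (14.23 + 0.85q) dq = 14.23×82.0231 + ½×0.85×82.0231² = 4026.4990.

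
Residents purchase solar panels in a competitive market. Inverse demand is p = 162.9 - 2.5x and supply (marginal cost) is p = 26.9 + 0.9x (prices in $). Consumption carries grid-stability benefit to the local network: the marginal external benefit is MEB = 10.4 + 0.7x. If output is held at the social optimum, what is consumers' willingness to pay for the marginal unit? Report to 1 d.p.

Social marginal benefit = demand + MEB = 173.3 - 1.8x.
Set SMB = MC: 173.3 - 1.8x = 26.9 + 0.9x → x* = 54.2222.
Consumer price on the demand curve at x*: 162.9 − 2.5×54.2222 = 27.3445.

P = $27.3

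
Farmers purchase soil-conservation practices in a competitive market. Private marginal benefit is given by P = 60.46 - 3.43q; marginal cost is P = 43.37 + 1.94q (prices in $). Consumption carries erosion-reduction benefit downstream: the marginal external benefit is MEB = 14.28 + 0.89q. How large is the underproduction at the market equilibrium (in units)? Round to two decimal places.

Market equilibrium (private): 43.37 + 1.94q = 60.46 - 3.43q → q_m = 3.1825.
Social marginal benefit = demand + MEB = 74.74 - 2.54q.
Set SMB = MC: 74.74 - 2.54q = 43.37 + 1.94q → q* = 7.0022.
Gap = |3.1825 − 7.0022| = 3.8197.

3.82 units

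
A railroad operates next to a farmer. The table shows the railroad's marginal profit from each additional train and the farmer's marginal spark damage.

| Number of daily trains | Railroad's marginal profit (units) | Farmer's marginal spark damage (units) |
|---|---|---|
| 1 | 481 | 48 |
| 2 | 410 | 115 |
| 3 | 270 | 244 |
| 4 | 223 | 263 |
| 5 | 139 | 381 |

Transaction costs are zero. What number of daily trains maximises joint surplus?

3

Bargaining reaches the level where marginal profit last exceeds marginal spark damage.
That holds through level 3 (270 ≥ 244) but not at 4 (223 < 263).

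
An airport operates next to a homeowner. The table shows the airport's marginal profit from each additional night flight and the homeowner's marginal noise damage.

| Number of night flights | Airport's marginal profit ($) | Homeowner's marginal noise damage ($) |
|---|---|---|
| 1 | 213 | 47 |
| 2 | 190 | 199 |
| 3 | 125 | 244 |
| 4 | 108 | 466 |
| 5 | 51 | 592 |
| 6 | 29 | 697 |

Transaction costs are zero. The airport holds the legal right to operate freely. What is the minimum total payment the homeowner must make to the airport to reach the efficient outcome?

Left alone the airport would choose level 6 (marginal profit stays positive).
Efficient level: k* = 1 (marginal profit ≥ marginal noise damage through 1).
The homeowner must at least cover the airport's forgone profit from cutting 6→1: 190 + 125 + 108 + 51 + 29 = 503.

$503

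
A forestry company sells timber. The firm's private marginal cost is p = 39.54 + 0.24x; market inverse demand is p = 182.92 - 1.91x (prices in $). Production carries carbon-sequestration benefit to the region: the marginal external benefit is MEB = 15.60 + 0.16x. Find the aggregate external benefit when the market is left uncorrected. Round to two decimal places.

$1396.13

Market equilibrium (private): 39.54 + 0.24x = 182.92 - 1.91x → x_m = 66.6884.
Total external benefit = ∫₀^{x_m} (15.60 + 0.16x) dx = 15.60×66.6884 + ½×0.16×66.6884² = 1396.1265.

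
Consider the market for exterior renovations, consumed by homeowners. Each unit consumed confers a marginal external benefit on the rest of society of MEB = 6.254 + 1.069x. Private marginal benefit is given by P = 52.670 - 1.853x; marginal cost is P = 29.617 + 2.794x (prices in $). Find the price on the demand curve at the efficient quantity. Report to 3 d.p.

Social marginal benefit = demand + MEB = 58.924 - 0.784x.
Set SMB = MC: 58.924 - 0.784x = 29.617 + 2.794x → x* = 8.1909.
Consumer price on the demand curve at x*: 52.670 − 1.853×8.1909 = 37.4923.

P = $37.492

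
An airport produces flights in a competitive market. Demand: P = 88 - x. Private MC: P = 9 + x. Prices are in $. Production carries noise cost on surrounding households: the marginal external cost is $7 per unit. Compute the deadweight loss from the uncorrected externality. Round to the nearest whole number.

Market equilibrium (private): 9 + x = 88 - x → x_m = 39.5000.
Social marginal cost = private MC + MEC = 16 + x.
Set SMC = demand: 16 + x = 88 - x → x* = 36.0000.
The loss is the area between SMC and demand from x* to x_m; with linear curves that's a triangle of height MEC(x_m).
DWL = ½ × 3.5000 × 7.0000 = 12.2500.

DWL = $12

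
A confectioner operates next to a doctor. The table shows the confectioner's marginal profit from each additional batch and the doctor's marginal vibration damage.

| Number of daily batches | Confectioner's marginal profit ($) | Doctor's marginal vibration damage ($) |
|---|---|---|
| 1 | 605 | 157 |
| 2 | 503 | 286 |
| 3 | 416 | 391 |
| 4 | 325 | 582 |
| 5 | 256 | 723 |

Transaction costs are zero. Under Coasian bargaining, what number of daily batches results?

Bargaining reaches the level where marginal profit last exceeds marginal vibration damage.
That holds through level 3 (416 ≥ 391) but not at 4 (325 < 582).

3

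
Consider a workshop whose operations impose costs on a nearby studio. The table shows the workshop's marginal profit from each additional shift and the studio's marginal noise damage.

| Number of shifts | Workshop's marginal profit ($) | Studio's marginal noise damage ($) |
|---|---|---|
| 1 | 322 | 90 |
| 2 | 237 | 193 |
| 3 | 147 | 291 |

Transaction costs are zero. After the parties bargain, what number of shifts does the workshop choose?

2

Bargaining reaches the level where marginal profit last exceeds marginal noise damage.
That holds through level 2 (237 ≥ 193) but not at 3 (147 < 291).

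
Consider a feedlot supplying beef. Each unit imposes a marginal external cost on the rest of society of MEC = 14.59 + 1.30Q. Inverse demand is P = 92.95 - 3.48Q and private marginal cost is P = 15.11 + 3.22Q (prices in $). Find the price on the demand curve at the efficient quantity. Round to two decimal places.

Social marginal cost = private MC + MEC = 29.70 + 4.52Q.
Set SMC = demand: 29.70 + 4.52Q = 92.95 - 3.48Q → Q* = 7.9063.
Consumer price on the demand curve at Q*: 92.95 − 3.48×7.9063 = 65.4361.

P = $65.44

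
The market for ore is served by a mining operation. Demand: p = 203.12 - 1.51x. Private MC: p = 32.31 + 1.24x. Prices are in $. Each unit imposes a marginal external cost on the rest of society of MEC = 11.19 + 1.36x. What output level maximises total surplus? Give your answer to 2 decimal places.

x* = 38.84

Social marginal cost = private MC + MEC = 43.50 + 2.60x.
Set SMC = demand: 43.50 + 2.60x = 203.12 - 1.51x → x* = 38.8370.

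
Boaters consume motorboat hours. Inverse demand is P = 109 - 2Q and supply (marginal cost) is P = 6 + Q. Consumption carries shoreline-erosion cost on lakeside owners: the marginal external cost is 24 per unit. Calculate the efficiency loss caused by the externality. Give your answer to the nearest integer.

DWL = 96

Market equilibrium (private): 6 + Q = 109 - 2Q → Q_m = 34.3333.
Social marginal benefit = demand − MEC = 85 - 2Q.
Set SMB = MC: 85 - 2Q = 6 + Q → Q* = 26.3333.
Between Q* and Q_m the wedge MC − SMB runs linearly from 0 to MEC(Q_m), so the loss is a triangle.
DWL = ½ × 8.0000 × 24.0000 = 96.0000.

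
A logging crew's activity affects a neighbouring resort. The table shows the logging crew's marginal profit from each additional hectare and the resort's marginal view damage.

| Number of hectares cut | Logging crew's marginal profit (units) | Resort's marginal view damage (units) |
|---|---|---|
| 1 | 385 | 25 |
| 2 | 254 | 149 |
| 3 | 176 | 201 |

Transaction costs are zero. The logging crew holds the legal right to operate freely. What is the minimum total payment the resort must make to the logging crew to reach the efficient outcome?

176

Left alone the logging crew would choose level 3 (marginal profit stays positive).
Efficient level: k* = 2 (marginal profit ≥ marginal view damage through 2).
The resort must at least cover the logging crew's forgone profit from cutting 3→2: 176 = 176.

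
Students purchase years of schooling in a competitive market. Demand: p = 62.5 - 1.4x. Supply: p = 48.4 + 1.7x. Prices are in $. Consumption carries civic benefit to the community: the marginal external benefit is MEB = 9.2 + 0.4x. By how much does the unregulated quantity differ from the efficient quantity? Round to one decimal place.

Market equilibrium (private): 48.4 + 1.7x = 62.5 - 1.4x → x_m = 4.5484.
Social marginal benefit = demand + MEB = 71.7 - x.
Set SMB = MC: 71.7 - x = 48.4 + 1.7x → x* = 8.6296.
Gap = |4.5484 − 8.6296| = 4.0812.

4.1 units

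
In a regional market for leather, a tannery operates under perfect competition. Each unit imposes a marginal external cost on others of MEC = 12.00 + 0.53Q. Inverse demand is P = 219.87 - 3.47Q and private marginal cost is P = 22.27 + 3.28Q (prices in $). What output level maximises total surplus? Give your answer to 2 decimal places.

Q* = 25.49

Social marginal cost = private MC + MEC = 34.27 + 3.81Q.
Set SMC = demand: 34.27 + 3.81Q = 219.87 - 3.47Q → Q* = 25.4945.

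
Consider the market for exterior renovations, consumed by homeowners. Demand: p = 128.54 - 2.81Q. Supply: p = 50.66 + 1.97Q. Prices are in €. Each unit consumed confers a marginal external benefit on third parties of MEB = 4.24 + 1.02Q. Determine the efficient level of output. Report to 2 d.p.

Social marginal benefit = demand + MEB = 132.78 - 1.79Q.
Set SMB = MC: 132.78 - 1.79Q = 50.66 + 1.97Q → Q* = 21.8404.

Q* = 21.84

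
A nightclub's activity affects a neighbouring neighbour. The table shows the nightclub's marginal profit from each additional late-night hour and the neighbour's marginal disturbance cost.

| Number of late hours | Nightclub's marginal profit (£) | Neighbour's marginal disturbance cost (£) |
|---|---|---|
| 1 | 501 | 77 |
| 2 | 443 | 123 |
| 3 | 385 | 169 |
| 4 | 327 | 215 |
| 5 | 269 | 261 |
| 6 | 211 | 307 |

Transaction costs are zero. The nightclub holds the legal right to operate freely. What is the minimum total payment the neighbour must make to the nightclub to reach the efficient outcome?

Left alone the nightclub would choose level 6 (marginal profit stays positive).
Efficient level: k* = 5 (marginal profit ≥ marginal disturbance cost through 5).
The neighbour must at least cover the nightclub's forgone profit from cutting 6→5: 211 = 211.

£211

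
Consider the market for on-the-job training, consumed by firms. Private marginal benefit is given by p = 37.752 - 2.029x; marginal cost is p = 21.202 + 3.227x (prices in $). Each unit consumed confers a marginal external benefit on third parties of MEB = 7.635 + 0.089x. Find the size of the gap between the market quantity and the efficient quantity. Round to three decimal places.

Market equilibrium (private): 21.202 + 3.227x = 37.752 - 2.029x → x_m = 3.1488.
Social marginal benefit = demand + MEB = 45.387 - 1.940x.
Set SMB = MC: 45.387 - 1.940x = 21.202 + 3.227x → x* = 4.6807.
Gap = |3.1488 − 4.6807| = 1.5319.

1.532 units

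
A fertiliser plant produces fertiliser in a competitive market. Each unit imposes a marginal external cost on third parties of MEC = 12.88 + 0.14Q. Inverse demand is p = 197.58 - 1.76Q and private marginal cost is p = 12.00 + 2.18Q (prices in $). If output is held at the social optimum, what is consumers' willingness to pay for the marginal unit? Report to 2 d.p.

P = $123.08

Social marginal cost = private MC + MEC = 24.88 + 2.32Q.
Set SMC = demand: 24.88 + 2.32Q = 197.58 - 1.76Q → Q* = 42.3284.
Consumer price on the demand curve at Q*: 197.58 − 1.76×42.3284 = 123.0820.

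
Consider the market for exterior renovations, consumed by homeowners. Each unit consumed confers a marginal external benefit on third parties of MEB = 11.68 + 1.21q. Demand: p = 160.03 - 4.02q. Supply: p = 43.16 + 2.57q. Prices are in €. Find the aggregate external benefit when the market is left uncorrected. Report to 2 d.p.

Market equilibrium (private): 43.16 + 2.57q = 160.03 - 4.02q → q_m = 17.7344.
Total external benefit = ∫₀^{q_m} (11.68 + 1.21q) dq = 11.68×17.7344 + ½×1.21×17.7344² = 397.4157.

€397.42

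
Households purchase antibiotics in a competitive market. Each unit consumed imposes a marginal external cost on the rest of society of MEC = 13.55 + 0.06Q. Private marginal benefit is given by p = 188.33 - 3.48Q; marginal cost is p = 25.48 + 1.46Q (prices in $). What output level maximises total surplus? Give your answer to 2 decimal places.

Social marginal benefit = demand − MEC = 174.78 - 3.54Q.
Set SMB = MC: 174.78 - 3.54Q = 25.48 + 1.46Q → Q* = 29.8600.

Q* = 29.86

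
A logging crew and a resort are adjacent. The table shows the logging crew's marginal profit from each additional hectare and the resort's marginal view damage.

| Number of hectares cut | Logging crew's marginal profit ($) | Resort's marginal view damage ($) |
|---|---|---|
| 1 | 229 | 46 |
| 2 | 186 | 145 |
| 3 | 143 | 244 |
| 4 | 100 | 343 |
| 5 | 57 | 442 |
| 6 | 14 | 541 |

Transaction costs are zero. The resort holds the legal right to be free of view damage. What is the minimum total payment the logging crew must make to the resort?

Efficient level: marginal profit ≥ marginal view damage through level 2, so k* = 2.
With the resort holding the right, the logging crew must at least compensate total damage at k*: 46 + 145 = 191.

$191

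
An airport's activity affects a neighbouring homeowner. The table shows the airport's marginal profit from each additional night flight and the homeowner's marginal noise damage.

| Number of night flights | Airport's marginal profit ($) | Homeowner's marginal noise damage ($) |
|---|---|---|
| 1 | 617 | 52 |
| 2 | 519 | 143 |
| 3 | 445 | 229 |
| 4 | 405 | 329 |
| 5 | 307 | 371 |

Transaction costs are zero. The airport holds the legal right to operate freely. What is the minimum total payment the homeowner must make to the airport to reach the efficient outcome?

$307

Left alone the airport would choose level 5 (marginal profit stays positive).
Efficient level: k* = 4 (marginal profit ≥ marginal noise damage through 4).
The homeowner must at least cover the airport's forgone profit from cutting 5→4: 307 = 307.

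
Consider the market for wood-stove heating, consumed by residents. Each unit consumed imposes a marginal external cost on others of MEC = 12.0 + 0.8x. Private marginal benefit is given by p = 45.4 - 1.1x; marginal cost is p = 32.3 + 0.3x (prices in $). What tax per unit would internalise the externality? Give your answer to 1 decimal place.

tax = $12.4 per unit

Social marginal benefit = demand − MEC = 33.4 - 1.9x.
Set SMB = MC: 33.4 - 1.9x = 32.3 + 0.3x → x* = 0.5000.
The Pigouvian tax equals MEC at x*: 12.0 + 0.8×0.5000 = 12.4000.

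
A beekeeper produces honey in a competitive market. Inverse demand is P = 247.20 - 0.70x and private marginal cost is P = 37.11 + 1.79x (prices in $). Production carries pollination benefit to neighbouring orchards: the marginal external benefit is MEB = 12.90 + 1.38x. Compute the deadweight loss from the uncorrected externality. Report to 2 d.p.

DWL = $7534.98

Market equilibrium (private): 37.11 + 1.79x = 247.20 - 0.70x → x_m = 84.3735.
Social marginal cost = private MC − MEB = 24.21 + 0.41x.
Set SMC = demand: 24.21 + 0.41x = 247.20 - 0.70x → x* = 200.8919.
Height of the DWL triangle at x_m is demand(x_m) − SMC(x_m) = MEB(x_m) = 129.3354.
DWL = ½ × 116.5184 × 129.3354 = 7534.9769.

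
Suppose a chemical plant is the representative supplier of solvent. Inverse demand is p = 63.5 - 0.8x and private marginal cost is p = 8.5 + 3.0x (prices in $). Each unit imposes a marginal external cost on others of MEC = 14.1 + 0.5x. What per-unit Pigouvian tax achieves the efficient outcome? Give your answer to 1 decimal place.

Social marginal cost = private MC + MEC = 22.6 + 3.5x.
Set SMC = demand: 22.6 + 3.5x = 63.5 - 0.8x → x* = 9.5116.
The Pigouvian tax equals MEC at x*: 14.1 + 0.5×9.5116 = 18.8558.

tax = $18.9 per unit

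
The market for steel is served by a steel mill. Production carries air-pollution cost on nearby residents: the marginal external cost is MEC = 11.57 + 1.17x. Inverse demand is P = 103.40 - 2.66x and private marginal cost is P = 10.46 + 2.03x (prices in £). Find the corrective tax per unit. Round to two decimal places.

tax = £27.82 per unit

Social marginal cost = private MC + MEC = 22.03 + 3.20x.
Set SMC = demand: 22.03 + 3.20x = 103.40 - 2.66x → x* = 13.8857.
The Pigouvian tax equals MEC at x*: 11.57 + 1.17×13.8857 = 27.8163.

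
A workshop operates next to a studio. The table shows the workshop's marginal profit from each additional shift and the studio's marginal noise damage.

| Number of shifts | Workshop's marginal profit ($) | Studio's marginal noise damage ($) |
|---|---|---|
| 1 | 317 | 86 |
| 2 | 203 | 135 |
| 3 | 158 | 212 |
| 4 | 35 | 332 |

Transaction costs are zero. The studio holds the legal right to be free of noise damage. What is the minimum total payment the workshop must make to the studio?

Efficient level: marginal profit ≥ marginal noise damage through level 2, so k* = 2.
With the studio holding the right, the workshop must at least compensate total damage at k*: 86 + 135 = 221.

$221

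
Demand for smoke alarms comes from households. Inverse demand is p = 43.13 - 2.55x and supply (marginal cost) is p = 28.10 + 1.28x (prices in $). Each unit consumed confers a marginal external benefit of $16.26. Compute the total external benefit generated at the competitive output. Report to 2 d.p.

$63.81

Market equilibrium (private): 28.10 + 1.28x = 43.13 - 2.55x → x_m = 3.9243.
Total external benefit = MEB × x_m = 16.26 × 3.9243 = 63.8091.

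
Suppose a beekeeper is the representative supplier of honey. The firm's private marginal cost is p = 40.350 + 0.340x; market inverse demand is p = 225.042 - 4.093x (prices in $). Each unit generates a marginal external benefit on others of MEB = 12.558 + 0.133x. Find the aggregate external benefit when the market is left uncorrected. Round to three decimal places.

Market equilibrium (private): 40.350 + 0.340x = 225.042 - 4.093x → x_m = 41.6630.
Total external benefit = ∫₀^{x_m} (12.558 + 0.133x) dx = 12.558×41.6630 + ½×0.133×41.6630² = 638.6350.

$638.635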